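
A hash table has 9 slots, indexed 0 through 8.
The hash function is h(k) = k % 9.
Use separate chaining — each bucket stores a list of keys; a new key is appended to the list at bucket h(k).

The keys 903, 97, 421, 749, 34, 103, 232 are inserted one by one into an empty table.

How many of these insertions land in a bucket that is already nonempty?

Insert 903: h=3, bucket 3 empty -> new chain.
Insert 97: h=7, bucket 7 empty -> new chain.
Insert 421: h=7, bucket 7 nonempty -> append to chain.
Insert 749: h=2, bucket 2 empty -> new chain.
Insert 34: h=7, bucket 7 nonempty -> append to chain.
Insert 103: h=4, bucket 4 empty -> new chain.
Insert 232: h=7, bucket 7 nonempty -> append to chain.
Final buckets:
0: ∅
1: ∅
2: 749
3: 903
4: 103
5: ∅
6: ∅
7: 97 -> 421 -> 34 -> 232
8: ∅

3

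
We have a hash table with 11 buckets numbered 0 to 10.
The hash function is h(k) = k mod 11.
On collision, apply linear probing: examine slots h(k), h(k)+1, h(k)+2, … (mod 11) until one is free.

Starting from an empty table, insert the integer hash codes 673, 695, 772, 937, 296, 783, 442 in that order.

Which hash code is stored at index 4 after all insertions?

772

673: h=2 -> slot 2
695: h=2, probe 2,3 -> slot 3
772: h=2, probe 2,3,4 -> slot 4
937: h=2, probe 2,3,4,5 -> slot 5
296: h=10 -> slot 10
783: h=2, probe 2,3,4,5,6 -> slot 6
442: h=2, probe 2,3,4,5,6,7 -> slot 7
Table: [—, —, 673, 695, 772, 937, 783, 442, —, —, 296]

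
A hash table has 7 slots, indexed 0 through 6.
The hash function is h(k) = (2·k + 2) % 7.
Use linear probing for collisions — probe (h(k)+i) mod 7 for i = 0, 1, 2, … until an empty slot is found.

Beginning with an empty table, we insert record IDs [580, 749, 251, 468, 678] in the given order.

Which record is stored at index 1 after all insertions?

251

580: h=0 => slot 0
749: h=2 => slot 2
251: h=0, probe 0,1 => slot 1
468: h=0, probe 0,1,2,3 => slot 3
678: h=0, probe 0,1,2,3,4 => slot 4
Table: [580, 251, 749, 468, 678, —, —]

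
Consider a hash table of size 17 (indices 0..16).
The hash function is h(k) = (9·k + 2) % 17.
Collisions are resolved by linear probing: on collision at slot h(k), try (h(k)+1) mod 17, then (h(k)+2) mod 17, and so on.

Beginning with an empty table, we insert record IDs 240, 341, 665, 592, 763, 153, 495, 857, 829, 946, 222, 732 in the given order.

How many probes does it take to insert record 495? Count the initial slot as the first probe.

3

240: h=3 -> slot 3
341: h=11 -> slot 11
665: h=3, probe 3,4 -> slot 4
592: h=9 -> slot 9
763: h=1 -> slot 1
153: h=2 -> slot 2
495: h=3, probe 3,4,5 -> slot 5
857: h=14 -> slot 14
829: h=0 -> slot 0
946: h=16 -> slot 16
222: h=11, probe 11,12 -> slot 12
732: h=11, probe 11,12,13 -> slot 13
Table: [829, 763, 153, 240, 665, 495, ., ., ., 592, ., 341, 222, 732, 857, ., 946]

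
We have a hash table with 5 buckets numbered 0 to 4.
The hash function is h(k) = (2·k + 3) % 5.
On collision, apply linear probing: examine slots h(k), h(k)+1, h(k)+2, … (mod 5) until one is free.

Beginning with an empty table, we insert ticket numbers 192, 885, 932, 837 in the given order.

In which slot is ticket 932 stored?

4

192: h=2 => slot 2
885: h=3 => slot 3
932: h=2, probe 2,3,4 => slot 4
837: h=2, probe 2,3,4,0 => slot 0
Table: [837, _, 192, 885, 932]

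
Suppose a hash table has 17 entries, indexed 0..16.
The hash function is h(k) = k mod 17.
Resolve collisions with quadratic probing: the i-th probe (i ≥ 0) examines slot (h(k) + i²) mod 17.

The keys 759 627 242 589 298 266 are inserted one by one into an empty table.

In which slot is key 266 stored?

3

759 hashes to 11; slot 11 is free => place at 11.
627 hashes to 15; slot 15 is free => place at 15.
242 hashes to 4; slot 4 is free => place at 4.
589 hashes to 11; 11 taken => place at 12.
298 hashes to 9; slot 9 is free => place at 9.
266 hashes to 11; 11,12,15 taken => place at 3.
Table: [., ., ., 266, 242, ., ., ., ., 298, ., 759, 589, ., ., 627, .]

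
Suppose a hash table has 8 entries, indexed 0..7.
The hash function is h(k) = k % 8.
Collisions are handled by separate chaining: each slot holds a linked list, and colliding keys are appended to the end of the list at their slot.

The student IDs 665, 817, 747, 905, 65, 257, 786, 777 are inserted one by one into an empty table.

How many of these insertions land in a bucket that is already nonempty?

Insert 665: h=1, bucket 1 empty → new chain.
Insert 817: h=1, bucket 1 nonempty → append to chain.
Insert 747: h=3, bucket 3 empty → new chain.
Insert 905: h=1, bucket 1 nonempty → append to chain.
Insert 65: h=1, bucket 1 nonempty → append to chain.
Insert 257: h=1, bucket 1 nonempty → append to chain.
Insert 786: h=2, bucket 2 empty → new chain.
Insert 777: h=1, bucket 1 nonempty → append to chain.
Final buckets:
0: .
1: 665 -> 817 -> 905 -> 65 -> 257 -> 777
2: 786
3: 747
4: .
5: .
6: .
7: .

5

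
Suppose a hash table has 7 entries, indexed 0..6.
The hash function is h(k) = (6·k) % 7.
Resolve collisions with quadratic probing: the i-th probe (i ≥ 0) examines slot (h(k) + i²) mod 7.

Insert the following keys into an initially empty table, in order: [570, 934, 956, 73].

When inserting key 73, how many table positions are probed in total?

3

570 hashes to 4; slot 4 is free → place at 4.
934 hashes to 4; 4 taken → place at 5.
956 hashes to 3; slot 3 is free → place at 3.
73 hashes to 4; 4,5 taken → place at 1.
Table: [_, 73, _, 956, 570, 934, _]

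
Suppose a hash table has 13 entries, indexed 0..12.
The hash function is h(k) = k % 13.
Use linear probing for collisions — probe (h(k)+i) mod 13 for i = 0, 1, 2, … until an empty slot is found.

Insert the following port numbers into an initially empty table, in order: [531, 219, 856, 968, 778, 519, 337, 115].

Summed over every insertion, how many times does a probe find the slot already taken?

19

531 hashes to 11; slot 11 is free -> place at 11.
219 hashes to 11; 11 taken -> place at 12.
856 hashes to 11; 11,12 taken -> place at 0.
968 hashes to 6; slot 6 is free -> place at 6.
778 hashes to 11; 11,12,0 taken -> place at 1.
519 hashes to 12; 12,0,1 taken -> place at 2.
337 hashes to 12; 12,0,1,2 taken -> place at 3.
115 hashes to 11; 11,12,0,1,2,3 taken -> place at 4.
Table: [856, 778, 519, 337, 115, _, 968, _, _, _, _, 531, 219]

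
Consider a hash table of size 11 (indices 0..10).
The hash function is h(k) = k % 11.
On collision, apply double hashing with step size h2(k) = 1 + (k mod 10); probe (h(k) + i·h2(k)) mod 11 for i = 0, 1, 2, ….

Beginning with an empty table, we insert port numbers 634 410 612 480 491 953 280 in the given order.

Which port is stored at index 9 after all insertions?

634 hashes to 7; slot 7 is free → place at 7.
410 hashes to 3; slot 3 is free → place at 3.
612 hashes to 7, h2=3; 7 taken → place at 10.
480 hashes to 7, h2=1; 7 taken → place at 8.
491 hashes to 7, h2=2; 7 taken → place at 9.
953 hashes to 7, h2=4; 7 taken → place at 0.
280 hashes to 5; slot 5 is free → place at 5.
Table: [953, ., ., 410, ., 280, ., 634, 480, 491, 612]

491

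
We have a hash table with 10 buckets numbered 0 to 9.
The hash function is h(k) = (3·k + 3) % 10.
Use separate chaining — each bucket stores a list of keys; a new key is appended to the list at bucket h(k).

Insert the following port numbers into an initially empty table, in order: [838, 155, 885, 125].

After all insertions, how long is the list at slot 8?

3

Insert 838: h=7, bucket 7 empty → new chain.
Insert 155: h=8, bucket 8 empty → new chain.
Insert 885: h=8, bucket 8 nonempty → append to chain.
Insert 125: h=8, bucket 8 nonempty → append to chain.
Final buckets:
0: .
1: .
2: .
3: .
4: .
5: .
6: .
7: 838
8: 155 -> 885 -> 125
9: .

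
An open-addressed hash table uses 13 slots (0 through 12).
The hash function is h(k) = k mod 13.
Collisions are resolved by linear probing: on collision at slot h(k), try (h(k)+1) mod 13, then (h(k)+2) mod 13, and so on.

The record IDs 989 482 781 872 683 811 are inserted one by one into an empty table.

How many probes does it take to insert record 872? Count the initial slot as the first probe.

4

Insert 989: h=1, slot 1 empty -> index 1.
Insert 482: h=1, slot 1 occupied -> index 2.
Insert 781: h=1, slots 1,2 occupied -> index 3.
Insert 872: h=1, slots 1,2,3 occupied -> index 4.
Insert 683: h=7, slot 7 empty -> index 7.
Insert 811: h=5, slot 5 empty -> index 5.
Table: [., 989, 482, 781, 872, 811, ., 683, ., ., ., ., .]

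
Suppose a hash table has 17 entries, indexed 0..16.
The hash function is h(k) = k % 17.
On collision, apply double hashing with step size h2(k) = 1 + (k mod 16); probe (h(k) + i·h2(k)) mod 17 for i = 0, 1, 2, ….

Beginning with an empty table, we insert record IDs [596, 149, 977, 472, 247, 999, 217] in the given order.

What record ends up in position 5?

596 hashes to 1; slot 1 is free -> place at 1.
149 hashes to 13; slot 13 is free -> place at 13.
977 hashes to 8; slot 8 is free -> place at 8.
472 hashes to 13, h2=9; 13 taken -> place at 5.
247 hashes to 9; slot 9 is free -> place at 9.
999 hashes to 13, h2=8; 13 taken -> place at 4.
217 hashes to 13, h2=10; 13 taken -> place at 6.
Table: [—, 596, —, —, 999, 472, 217, —, 977, 247, —, —, —, 149, —, —, —]

472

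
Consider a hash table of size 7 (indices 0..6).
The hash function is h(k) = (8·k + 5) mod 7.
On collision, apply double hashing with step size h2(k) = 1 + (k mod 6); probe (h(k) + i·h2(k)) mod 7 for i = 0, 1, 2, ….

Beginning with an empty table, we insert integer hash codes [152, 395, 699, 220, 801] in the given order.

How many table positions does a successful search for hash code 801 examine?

152: h=3 → slot 3
395: h=1 → slot 1
699: h=4 → slot 4
220: h=1, h2=5, probe 1,6 → slot 6
801: h=1, h2=4, probe 1,5 → slot 5
Table: [∅, 395, ∅, 152, 699, 801, 220]
Lookup 801: h=1, h2=4, probe 1,5 → found at 5.

2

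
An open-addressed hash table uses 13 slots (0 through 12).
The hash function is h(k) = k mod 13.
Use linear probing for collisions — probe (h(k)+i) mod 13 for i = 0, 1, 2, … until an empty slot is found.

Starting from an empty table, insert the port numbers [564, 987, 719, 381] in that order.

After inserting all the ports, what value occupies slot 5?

564

564 hashes to 5; slot 5 is free -> place at 5.
987 hashes to 12; slot 12 is free -> place at 12.
719 hashes to 4; slot 4 is free -> place at 4.
381 hashes to 4; 4,5 taken -> place at 6.
Table: [., ., ., ., 719, 564, 381, ., ., ., ., ., 987]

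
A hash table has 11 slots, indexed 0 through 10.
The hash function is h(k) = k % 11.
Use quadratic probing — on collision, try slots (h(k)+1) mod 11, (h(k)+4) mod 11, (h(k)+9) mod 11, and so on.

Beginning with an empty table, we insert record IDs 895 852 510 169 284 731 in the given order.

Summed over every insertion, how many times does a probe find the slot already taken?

895 hashes to 4; slot 4 is free → place at 4.
852 hashes to 5; slot 5 is free → place at 5.
510 hashes to 4; 4,5 taken → place at 8.
169 hashes to 4; 4,5,8 taken → place at 2.
284 hashes to 9; slot 9 is free → place at 9.
731 hashes to 5; 5 taken → place at 6.
Table: [_, _, 169, _, 895, 852, 731, _, 510, 284, _]

6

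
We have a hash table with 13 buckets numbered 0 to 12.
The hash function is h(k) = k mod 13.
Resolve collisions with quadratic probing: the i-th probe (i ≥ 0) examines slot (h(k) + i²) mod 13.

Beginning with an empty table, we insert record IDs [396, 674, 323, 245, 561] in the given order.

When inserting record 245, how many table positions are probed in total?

Insert 396: h=6, slot 6 empty -> index 6.
Insert 674: h=11, slot 11 empty -> index 11.
Insert 323: h=11, slot 11 occupied -> index 12.
Insert 245: h=11, slots 11,12 occupied -> index 2.
Insert 561: h=2, slot 2 occupied -> index 3.
Table: [∅, ∅, 245, 561, ∅, ∅, 396, ∅, ∅, ∅, ∅, 674, 323]

3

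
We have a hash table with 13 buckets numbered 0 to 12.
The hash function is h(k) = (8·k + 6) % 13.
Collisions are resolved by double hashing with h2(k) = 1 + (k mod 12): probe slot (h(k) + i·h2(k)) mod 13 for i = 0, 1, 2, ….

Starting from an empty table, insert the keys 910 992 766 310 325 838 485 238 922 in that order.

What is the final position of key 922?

Insert 910: h=6, slot 6 empty -> index 6.
Insert 992: h=12, slot 12 empty -> index 12.
Insert 766: h=11, slot 11 empty -> index 11.
Insert 310: h=3, slot 3 empty -> index 3.
Insert 325: h=6, h2=2, slot 6 occupied -> index 8.
Insert 838: h=2, slot 2 empty -> index 2.
Insert 485: h=12, h2=6, slot 12 occupied -> index 5.
Insert 238: h=12, h2=11, slot 12 occupied -> index 10.
Insert 922: h=11, h2=11, slot 11 occupied -> index 9.
Table: [∅, ∅, 838, 310, ∅, 485, 910, ∅, 325, 922, 238, 766, 992]

9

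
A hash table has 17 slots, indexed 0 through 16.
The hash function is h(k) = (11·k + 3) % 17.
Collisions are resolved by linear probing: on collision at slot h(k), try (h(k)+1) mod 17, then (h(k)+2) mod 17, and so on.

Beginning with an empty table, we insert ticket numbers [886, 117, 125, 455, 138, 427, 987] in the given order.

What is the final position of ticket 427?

886: h=8 -> slot 8
117: h=15 -> slot 15
125: h=1 -> slot 1
455: h=10 -> slot 10
138: h=8, probe 8,9 -> slot 9
427: h=8, probe 8,9,10,11 -> slot 11
987: h=14 -> slot 14
Table: [—, 125, —, —, —, —, —, —, 886, 138, 455, 427, —, —, 987, 117, —]

11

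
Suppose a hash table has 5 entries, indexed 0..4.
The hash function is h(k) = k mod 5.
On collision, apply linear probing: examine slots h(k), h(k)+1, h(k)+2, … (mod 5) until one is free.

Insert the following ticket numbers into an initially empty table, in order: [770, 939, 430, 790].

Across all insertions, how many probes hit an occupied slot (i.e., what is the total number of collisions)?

Insert 770: h=0, slot 0 empty -> index 0.
Insert 939: h=4, slot 4 empty -> index 4.
Insert 430: h=0, slot 0 occupied -> index 1.
Insert 790: h=0, slots 0,1 occupied -> index 2.
Table: [770, 430, 790, —, 939]

3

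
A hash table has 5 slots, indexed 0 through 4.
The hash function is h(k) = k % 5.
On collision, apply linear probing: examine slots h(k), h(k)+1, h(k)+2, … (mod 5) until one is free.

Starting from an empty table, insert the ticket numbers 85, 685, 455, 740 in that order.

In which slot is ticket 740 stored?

3

85: h=0 -> slot 0
685: h=0, probe 0,1 -> slot 1
455: h=0, probe 0,1,2 -> slot 2
740: h=0, probe 0,1,2,3 -> slot 3
Table: [85, 685, 455, 740, ∅]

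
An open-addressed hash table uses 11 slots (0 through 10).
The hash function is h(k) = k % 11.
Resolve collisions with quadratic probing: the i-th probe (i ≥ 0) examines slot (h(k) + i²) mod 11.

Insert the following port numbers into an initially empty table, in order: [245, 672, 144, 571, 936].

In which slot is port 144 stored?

2

Insert 245: h=3, slot 3 empty -> index 3.
Insert 672: h=1, slot 1 empty -> index 1.
Insert 144: h=1, slot 1 occupied -> index 2.
Insert 571: h=10, slot 10 empty -> index 10.
Insert 936: h=1, slots 1,2 occupied -> index 5.
Table: [-, 672, 144, 245, -, 936, -, -, -, -, 571]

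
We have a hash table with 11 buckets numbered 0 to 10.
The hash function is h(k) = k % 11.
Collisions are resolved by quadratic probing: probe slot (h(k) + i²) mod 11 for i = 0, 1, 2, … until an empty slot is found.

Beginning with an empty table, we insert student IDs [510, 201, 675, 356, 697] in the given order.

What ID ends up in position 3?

201

Insert 510: h=4, slot 4 empty => index 4.
Insert 201: h=3, slot 3 empty => index 3.
Insert 675: h=4, slot 4 occupied => index 5.
Insert 356: h=4, slots 4,5 occupied => index 8.
Insert 697: h=4, slots 4,5,8 occupied => index 2.
Table: [∅, ∅, 697, 201, 510, 675, ∅, ∅, 356, ∅, ∅]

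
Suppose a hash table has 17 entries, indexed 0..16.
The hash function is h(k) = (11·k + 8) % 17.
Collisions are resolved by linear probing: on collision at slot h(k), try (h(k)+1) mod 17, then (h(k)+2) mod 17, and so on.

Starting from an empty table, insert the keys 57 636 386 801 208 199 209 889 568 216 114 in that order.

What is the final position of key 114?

57 hashes to 6; slot 6 is free -> place at 6.
636 hashes to 0; slot 0 is free -> place at 0.
386 hashes to 4; slot 4 is free -> place at 4.
801 hashes to 13; slot 13 is free -> place at 13.
208 hashes to 1; slot 1 is free -> place at 1.
199 hashes to 4; 4 taken -> place at 5.
209 hashes to 12; slot 12 is free -> place at 12.
889 hashes to 12; 12,13 taken -> place at 14.
568 hashes to 0; 0,1 taken -> place at 2.
216 hashes to 4; 4,5,6 taken -> place at 7.
114 hashes to 4; 4,5,6,7 taken -> place at 8.
Table: [636, 208, 568, ∅, 386, 199, 57, 216, 114, ∅, ∅, ∅, 209, 801, 889, ∅, ∅]

8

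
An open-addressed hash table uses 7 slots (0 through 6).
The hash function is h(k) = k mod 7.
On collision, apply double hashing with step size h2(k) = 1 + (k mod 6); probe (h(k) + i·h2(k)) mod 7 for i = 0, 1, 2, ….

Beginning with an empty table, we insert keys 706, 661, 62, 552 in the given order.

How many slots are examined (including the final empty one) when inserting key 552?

2

706 hashes to 6; slot 6 is free -> place at 6.
661 hashes to 3; slot 3 is free -> place at 3.
62 hashes to 6, h2=3; 6 taken -> place at 2.
552 hashes to 6, h2=1; 6 taken -> place at 0.
Table: [552, _, 62, 661, _, _, 706]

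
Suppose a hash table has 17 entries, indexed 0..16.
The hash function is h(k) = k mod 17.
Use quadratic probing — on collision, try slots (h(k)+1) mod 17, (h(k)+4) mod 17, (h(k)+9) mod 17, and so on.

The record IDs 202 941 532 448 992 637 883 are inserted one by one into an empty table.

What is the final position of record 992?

10

202 hashes to 15; slot 15 is free -> place at 15.
941 hashes to 6; slot 6 is free -> place at 6.
532 hashes to 5; slot 5 is free -> place at 5.
448 hashes to 6; 6 taken -> place at 7.
992 hashes to 6; 6,7 taken -> place at 10.
637 hashes to 8; slot 8 is free -> place at 8.
883 hashes to 16; slot 16 is free -> place at 16.
Table: [_, _, _, _, _, 532, 941, 448, 637, _, 992, _, _, _, _, 202, 883]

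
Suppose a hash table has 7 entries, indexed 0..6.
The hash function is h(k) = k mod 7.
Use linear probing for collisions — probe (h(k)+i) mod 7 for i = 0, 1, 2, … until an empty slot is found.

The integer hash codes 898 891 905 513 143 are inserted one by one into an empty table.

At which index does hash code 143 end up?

6

898 hashes to 2; slot 2 is free → place at 2.
891 hashes to 2; 2 taken → place at 3.
905 hashes to 2; 2,3 taken → place at 4.
513 hashes to 2; 2,3,4 taken → place at 5.
143 hashes to 3; 3,4,5 taken → place at 6.
Table: [∅, ∅, 898, 891, 905, 513, 143]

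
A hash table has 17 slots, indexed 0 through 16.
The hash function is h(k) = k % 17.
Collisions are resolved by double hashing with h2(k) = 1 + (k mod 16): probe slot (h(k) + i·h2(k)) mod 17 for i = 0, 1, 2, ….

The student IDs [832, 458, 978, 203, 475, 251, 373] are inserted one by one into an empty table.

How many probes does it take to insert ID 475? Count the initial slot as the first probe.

3

Insert 832: h=16, slot 16 empty => index 16.
Insert 458: h=16, h2=11, slot 16 occupied => index 10.
Insert 978: h=9, slot 9 empty => index 9.
Insert 203: h=16, h2=12, slot 16 occupied => index 11.
Insert 475: h=16, h2=12, slots 16,11 occupied => index 6.
Insert 251: h=13, slot 13 empty => index 13.
Insert 373: h=16, h2=6, slot 16 occupied => index 5.
Table: [—, —, —, —, —, 373, 475, —, —, 978, 458, 203, —, 251, —, —, 832]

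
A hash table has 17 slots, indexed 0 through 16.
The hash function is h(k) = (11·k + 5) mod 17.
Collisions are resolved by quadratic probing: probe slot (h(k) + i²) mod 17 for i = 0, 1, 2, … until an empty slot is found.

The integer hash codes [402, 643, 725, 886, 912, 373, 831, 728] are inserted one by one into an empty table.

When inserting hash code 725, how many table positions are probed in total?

2

402: h=7 → slot 7
643: h=6 → slot 6
725: h=7, probe 7,8 → slot 8
886: h=10 → slot 10
912: h=7, probe 7,8,11 → slot 11
373: h=11, probe 11,12 → slot 12
831: h=0 → slot 0
728: h=6, probe 6,7,10,15 → slot 15
Table: [831, _, _, _, _, _, 643, 402, 725, _, 886, 912, 373, _, _, 728, _]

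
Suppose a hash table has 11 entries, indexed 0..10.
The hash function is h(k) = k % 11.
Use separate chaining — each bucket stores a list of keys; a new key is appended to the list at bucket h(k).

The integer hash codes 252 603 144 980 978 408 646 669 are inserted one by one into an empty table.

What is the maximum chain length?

252 -> bucket 10
603 -> bucket 9
144 -> bucket 1
980 -> bucket 1 (collision)
978 -> bucket 10 (collision)
408 -> bucket 1 (collision)
646 -> bucket 8
669 -> bucket 9 (collision)
Final buckets:
0: —
1: 144 -> 980 -> 408
2: —
3: —
4: —
5: —
6: —
7: —
8: 646
9: 603 -> 669
10: 252 -> 978

3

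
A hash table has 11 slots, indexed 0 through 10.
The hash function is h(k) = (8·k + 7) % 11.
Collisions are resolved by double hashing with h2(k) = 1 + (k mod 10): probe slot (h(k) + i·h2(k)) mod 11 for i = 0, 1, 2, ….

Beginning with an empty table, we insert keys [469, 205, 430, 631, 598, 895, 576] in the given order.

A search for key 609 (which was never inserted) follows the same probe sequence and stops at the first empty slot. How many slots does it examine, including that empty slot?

Insert 469: h=8, slot 8 empty -> index 8.
Insert 205: h=8, h2=6, slot 8 occupied -> index 3.
Insert 430: h=4, slot 4 empty -> index 4.
Insert 631: h=6, slot 6 empty -> index 6.
Insert 598: h=6, h2=9, slots 6,4 occupied -> index 2.
Insert 895: h=6, h2=6, slot 6 occupied -> index 1.
Insert 576: h=6, h2=7, slots 6,2 occupied -> index 9.
Table: [-, 895, 598, 205, 430, -, 631, -, 469, 576, -]
Lookup 609: h=6, h2=10, probe 6,5 → slot 5 empty, not found.

2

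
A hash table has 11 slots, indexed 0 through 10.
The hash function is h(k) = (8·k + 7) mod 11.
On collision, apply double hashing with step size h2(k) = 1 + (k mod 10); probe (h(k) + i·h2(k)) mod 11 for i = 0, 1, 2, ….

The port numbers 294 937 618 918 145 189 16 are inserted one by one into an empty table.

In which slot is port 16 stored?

6

294: h=5 → slot 5
937: h=1 → slot 1
618: h=1, h2=9, probe 1,10 → slot 10
918: h=3 → slot 3
145: h=1, h2=6, probe 1,7 → slot 7
189: h=1, h2=10, probe 1,0 → slot 0
16: h=3, h2=7, probe 3,10,6 → slot 6
Table: [189, 937, ., 918, ., 294, 16, 145, ., ., 618]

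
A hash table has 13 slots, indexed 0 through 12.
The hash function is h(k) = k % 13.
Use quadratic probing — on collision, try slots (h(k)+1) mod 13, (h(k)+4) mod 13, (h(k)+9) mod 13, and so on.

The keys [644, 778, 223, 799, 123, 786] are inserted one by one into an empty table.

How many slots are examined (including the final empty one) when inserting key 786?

5

644: h=7 => slot 7
778: h=11 => slot 11
223: h=2 => slot 2
799: h=6 => slot 6
123: h=6, probe 6,7,10 => slot 10
786: h=6, probe 6,7,10,2,9 => slot 9
Table: [_, _, 223, _, _, _, 799, 644, _, 786, 123, 778, _]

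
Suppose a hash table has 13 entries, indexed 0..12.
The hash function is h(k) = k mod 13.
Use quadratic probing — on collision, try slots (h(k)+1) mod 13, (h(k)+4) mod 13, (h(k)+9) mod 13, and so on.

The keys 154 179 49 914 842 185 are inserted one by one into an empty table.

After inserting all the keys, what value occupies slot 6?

842

154: h=11 => slot 11
179: h=10 => slot 10
49: h=10, probe 10,11,1 => slot 1
914: h=4 => slot 4
842: h=10, probe 10,11,1,6 => slot 6
185: h=3 => slot 3
Table: [-, 49, -, 185, 914, -, 842, -, -, -, 179, 154, -]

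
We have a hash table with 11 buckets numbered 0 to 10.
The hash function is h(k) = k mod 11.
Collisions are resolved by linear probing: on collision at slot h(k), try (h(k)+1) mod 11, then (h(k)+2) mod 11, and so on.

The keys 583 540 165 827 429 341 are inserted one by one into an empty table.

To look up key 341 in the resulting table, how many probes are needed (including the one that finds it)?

6

583 hashes to 0; slot 0 is free -> place at 0.
540 hashes to 1; slot 1 is free -> place at 1.
165 hashes to 0; 0,1 taken -> place at 2.
827 hashes to 2; 2 taken -> place at 3.
429 hashes to 0; 0,1,2,3 taken -> place at 4.
341 hashes to 0; 0,1,2,3,4 taken -> place at 5.
Table: [583, 540, 165, 827, 429, 341, -, -, -, -, -]
Lookup 341: h=0, probe 0,1,2,3,4,5 → found at 5.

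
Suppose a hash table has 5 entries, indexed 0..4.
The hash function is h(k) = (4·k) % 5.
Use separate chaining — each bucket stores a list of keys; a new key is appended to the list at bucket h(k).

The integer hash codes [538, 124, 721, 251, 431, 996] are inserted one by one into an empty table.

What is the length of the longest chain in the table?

Insert 538: h=2, bucket 2 empty -> new chain.
Insert 124: h=1, bucket 1 empty -> new chain.
Insert 721: h=4, bucket 4 empty -> new chain.
Insert 251: h=4, bucket 4 nonempty -> append to chain.
Insert 431: h=4, bucket 4 nonempty -> append to chain.
Insert 996: h=4, bucket 4 nonempty -> append to chain.
Final buckets:
0: ∅
1: 124
2: 538
3: ∅
4: 721 -> 251 -> 431 -> 996

4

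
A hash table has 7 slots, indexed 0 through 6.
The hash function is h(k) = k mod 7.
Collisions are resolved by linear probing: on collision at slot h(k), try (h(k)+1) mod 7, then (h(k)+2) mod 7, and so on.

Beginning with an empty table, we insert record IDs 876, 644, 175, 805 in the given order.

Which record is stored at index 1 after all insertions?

876: h=1 -> slot 1
644: h=0 -> slot 0
175: h=0, probe 0,1,2 -> slot 2
805: h=0, probe 0,1,2,3 -> slot 3
Table: [644, 876, 175, 805, -, -, -]

876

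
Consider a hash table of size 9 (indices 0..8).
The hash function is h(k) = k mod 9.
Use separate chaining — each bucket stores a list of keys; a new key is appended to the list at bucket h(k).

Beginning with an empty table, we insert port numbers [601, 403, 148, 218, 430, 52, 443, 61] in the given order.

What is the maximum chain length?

601 → bucket 7
403 → bucket 7 (collision)
148 → bucket 4
218 → bucket 2
430 → bucket 7 (collision)
52 → bucket 7 (collision)
443 → bucket 2 (collision)
61 → bucket 7 (collision)
Final buckets:
0: -
1: -
2: 218 -> 443
3: -
4: 148
5: -
6: -
7: 601 -> 403 -> 430 -> 52 -> 61
8: -

5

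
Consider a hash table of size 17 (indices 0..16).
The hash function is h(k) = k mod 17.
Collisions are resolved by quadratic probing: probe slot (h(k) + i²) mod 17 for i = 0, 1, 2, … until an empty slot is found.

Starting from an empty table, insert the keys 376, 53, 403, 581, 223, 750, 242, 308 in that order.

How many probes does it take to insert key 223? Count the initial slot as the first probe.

3

376: h=2 -> slot 2
53: h=2, probe 2,3 -> slot 3
403: h=12 -> slot 12
581: h=3, probe 3,4 -> slot 4
223: h=2, probe 2,3,6 -> slot 6
750: h=2, probe 2,3,6,11 -> slot 11
242: h=4, probe 4,5 -> slot 5
308: h=2, probe 2,3,6,11,1 -> slot 1
Table: [∅, 308, 376, 53, 581, 242, 223, ∅, ∅, ∅, ∅, 750, 403, ∅, ∅, ∅, ∅]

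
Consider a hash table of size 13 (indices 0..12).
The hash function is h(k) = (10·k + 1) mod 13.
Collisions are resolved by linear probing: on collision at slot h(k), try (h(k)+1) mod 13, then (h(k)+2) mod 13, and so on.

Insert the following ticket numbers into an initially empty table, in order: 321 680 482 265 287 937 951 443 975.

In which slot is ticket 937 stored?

3

321: h=0 => slot 0
680: h=2 => slot 2
482: h=11 => slot 11
265: h=12 => slot 12
287: h=11, probe 11,12,0,1 => slot 1
937: h=11, probe 11,12,0,1,2,3 => slot 3
951: h=8 => slot 8
443: h=11, probe 11,12,0,1,2,3,4 => slot 4
975: h=1, probe 1,2,3,4,5 => slot 5
Table: [321, 287, 680, 937, 443, 975, ., ., 951, ., ., 482, 265]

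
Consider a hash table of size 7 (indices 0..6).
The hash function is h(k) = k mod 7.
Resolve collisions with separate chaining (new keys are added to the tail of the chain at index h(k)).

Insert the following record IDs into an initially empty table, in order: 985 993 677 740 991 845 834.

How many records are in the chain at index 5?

4

Insert 985: h=5, bucket 5 empty → new chain.
Insert 993: h=6, bucket 6 empty → new chain.
Insert 677: h=5, bucket 5 nonempty → append to chain.
Insert 740: h=5, bucket 5 nonempty → append to chain.
Insert 991: h=4, bucket 4 empty → new chain.
Insert 845: h=5, bucket 5 nonempty → append to chain.
Insert 834: h=1, bucket 1 empty → new chain.
Final buckets:
0: _
1: 834
2: _
3: _
4: 991
5: 985 -> 677 -> 740 -> 845
6: 993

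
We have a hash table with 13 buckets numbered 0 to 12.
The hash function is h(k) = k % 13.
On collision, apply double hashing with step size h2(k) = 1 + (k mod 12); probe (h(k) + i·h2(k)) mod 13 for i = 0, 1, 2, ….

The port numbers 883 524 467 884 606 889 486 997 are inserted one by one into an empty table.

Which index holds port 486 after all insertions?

6

883 hashes to 12; slot 12 is free → place at 12.
524 hashes to 4; slot 4 is free → place at 4.
467 hashes to 12, h2=12; 12 taken → place at 11.
884 hashes to 0; slot 0 is free → place at 0.
606 hashes to 8; slot 8 is free → place at 8.
889 hashes to 5; slot 5 is free → place at 5.
486 hashes to 5, h2=7; 5,12 taken → place at 6.
997 hashes to 9; slot 9 is free → place at 9.
Table: [884, ∅, ∅, ∅, 524, 889, 486, ∅, 606, 997, ∅, 467, 883]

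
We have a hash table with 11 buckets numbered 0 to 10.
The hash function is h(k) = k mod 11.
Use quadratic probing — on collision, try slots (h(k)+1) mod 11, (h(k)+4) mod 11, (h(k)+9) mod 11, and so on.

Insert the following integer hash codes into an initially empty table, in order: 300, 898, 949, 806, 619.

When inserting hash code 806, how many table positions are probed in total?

4

300: h=3 => slot 3
898: h=7 => slot 7
949: h=3, probe 3,4 => slot 4
806: h=3, probe 3,4,7,1 => slot 1
619: h=3, probe 3,4,7,1,8 => slot 8
Table: [—, 806, —, 300, 949, —, —, 898, 619, —, —]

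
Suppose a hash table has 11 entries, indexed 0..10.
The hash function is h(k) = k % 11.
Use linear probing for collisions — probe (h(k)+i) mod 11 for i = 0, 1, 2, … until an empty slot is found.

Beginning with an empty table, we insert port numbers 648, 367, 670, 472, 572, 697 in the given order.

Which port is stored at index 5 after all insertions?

697

Insert 648: h=10, slot 10 empty => index 10.
Insert 367: h=4, slot 4 empty => index 4.
Insert 670: h=10, slot 10 occupied => index 0.
Insert 472: h=10, slots 10,0 occupied => index 1.
Insert 572: h=0, slots 0,1 occupied => index 2.
Insert 697: h=4, slot 4 occupied => index 5.
Table: [670, 472, 572, -, 367, 697, -, -, -, -, 648]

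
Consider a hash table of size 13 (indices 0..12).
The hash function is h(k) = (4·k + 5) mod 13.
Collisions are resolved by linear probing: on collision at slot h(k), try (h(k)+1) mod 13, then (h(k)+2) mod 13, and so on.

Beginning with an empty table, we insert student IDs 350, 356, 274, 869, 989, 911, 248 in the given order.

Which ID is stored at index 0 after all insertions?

911

350 hashes to 1; slot 1 is free → place at 1.
356 hashes to 12; slot 12 is free → place at 12.
274 hashes to 9; slot 9 is free → place at 9.
869 hashes to 10; slot 10 is free → place at 10.
989 hashes to 9; 9,10 taken → place at 11.
911 hashes to 9; 9,10,11,12 taken → place at 0.
248 hashes to 9; 9,10,11,12,0,1 taken → place at 2.
Table: [911, 350, 248, ∅, ∅, ∅, ∅, ∅, ∅, 274, 869, 989, 356]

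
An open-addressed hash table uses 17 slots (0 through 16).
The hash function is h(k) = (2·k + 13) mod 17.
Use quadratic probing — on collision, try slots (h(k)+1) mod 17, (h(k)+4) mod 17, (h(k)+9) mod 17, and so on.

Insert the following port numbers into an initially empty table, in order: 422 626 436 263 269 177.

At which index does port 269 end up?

Insert 422: h=7, slot 7 empty → index 7.
Insert 626: h=7, slot 7 occupied → index 8.
Insert 436: h=1, slot 1 empty → index 1.
Insert 263: h=12, slot 12 empty → index 12.
Insert 269: h=7, slots 7,8 occupied → index 11.
Insert 177: h=10, slot 10 empty → index 10.
Table: [—, 436, —, —, —, —, —, 422, 626, —, 177, 269, 263, —, —, —, —]

11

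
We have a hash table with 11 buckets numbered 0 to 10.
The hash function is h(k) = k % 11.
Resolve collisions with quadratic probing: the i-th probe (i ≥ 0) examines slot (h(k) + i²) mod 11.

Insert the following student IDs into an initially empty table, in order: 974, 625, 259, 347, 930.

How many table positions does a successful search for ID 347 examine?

974: h=6 -> slot 6
625: h=9 -> slot 9
259: h=6, probe 6,7 -> slot 7
347: h=6, probe 6,7,10 -> slot 10
930: h=6, probe 6,7,10,4 -> slot 4
Table: [_, _, _, _, 930, _, 974, 259, _, 625, 347]
Lookup 347: h=6, probe 6,7,10 → found at 10.

3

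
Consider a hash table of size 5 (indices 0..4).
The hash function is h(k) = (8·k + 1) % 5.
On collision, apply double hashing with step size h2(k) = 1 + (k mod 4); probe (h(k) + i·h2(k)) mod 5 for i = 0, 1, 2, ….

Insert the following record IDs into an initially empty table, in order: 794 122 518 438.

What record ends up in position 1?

438

794: h=3 -> slot 3
122: h=2 -> slot 2
518: h=0 -> slot 0
438: h=0, h2=3, probe 0,3,1 -> slot 1
Table: [518, 438, 122, 794, .]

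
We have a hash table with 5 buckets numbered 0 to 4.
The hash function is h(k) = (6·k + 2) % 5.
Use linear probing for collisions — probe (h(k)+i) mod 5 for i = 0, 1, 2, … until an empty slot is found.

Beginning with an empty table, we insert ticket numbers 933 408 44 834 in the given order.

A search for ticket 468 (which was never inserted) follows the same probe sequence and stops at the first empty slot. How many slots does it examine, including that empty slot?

933 hashes to 0; slot 0 is free → place at 0.
408 hashes to 0; 0 taken → place at 1.
44 hashes to 1; 1 taken → place at 2.
834 hashes to 1; 1,2 taken → place at 3.
Table: [933, 408, 44, 834, -]
Lookup 468: h=0, probe 0,1,2,3,4 → slot 4 empty, not found.

5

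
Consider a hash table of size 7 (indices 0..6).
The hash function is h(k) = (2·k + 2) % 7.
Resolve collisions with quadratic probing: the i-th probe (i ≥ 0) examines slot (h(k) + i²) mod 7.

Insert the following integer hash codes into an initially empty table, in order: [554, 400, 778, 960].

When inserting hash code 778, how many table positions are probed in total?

554 hashes to 4; slot 4 is free => place at 4.
400 hashes to 4; 4 taken => place at 5.
778 hashes to 4; 4,5 taken => place at 1.
960 hashes to 4; 4,5,1 taken => place at 6.
Table: [., 778, ., ., 554, 400, 960]

3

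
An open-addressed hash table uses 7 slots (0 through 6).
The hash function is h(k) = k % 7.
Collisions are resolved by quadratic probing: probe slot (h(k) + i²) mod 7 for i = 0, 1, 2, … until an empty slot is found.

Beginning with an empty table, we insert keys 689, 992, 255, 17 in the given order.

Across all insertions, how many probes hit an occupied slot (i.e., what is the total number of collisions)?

Insert 689: h=3, slot 3 empty → index 3.
Insert 992: h=5, slot 5 empty → index 5.
Insert 255: h=3, slot 3 occupied → index 4.
Insert 17: h=3, slots 3,4 occupied → index 0.
Table: [17, _, _, 689, 255, 992, _]

3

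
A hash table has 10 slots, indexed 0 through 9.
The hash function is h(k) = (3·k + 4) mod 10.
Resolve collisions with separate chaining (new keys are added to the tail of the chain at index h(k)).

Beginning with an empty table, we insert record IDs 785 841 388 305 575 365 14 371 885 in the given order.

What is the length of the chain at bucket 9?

5

Insert 785: h=9, bucket 9 empty → new chain.
Insert 841: h=7, bucket 7 empty → new chain.
Insert 388: h=8, bucket 8 empty → new chain.
Insert 305: h=9, bucket 9 nonempty → append to chain.
Insert 575: h=9, bucket 9 nonempty → append to chain.
Insert 365: h=9, bucket 9 nonempty → append to chain.
Insert 14: h=6, bucket 6 empty → new chain.
Insert 371: h=7, bucket 7 nonempty → append to chain.
Insert 885: h=9, bucket 9 nonempty → append to chain.
Final buckets:
0: ∅
1: ∅
2: ∅
3: ∅
4: ∅
5: ∅
6: 14
7: 841 -> 371
8: 388
9: 785 -> 305 -> 575 -> 365 -> 885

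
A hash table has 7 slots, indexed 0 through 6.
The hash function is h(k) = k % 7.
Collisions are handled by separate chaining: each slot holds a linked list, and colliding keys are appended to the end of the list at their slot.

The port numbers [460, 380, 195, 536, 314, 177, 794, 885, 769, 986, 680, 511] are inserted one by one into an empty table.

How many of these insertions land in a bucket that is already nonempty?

5

460 -> bucket 5
380 -> bucket 2
195 -> bucket 6
536 -> bucket 4
314 -> bucket 6 (collision)
177 -> bucket 2 (collision)
794 -> bucket 3
885 -> bucket 3 (collision)
769 -> bucket 6 (collision)
986 -> bucket 6 (collision)
680 -> bucket 1
511 -> bucket 0
Final buckets:
0: 511
1: 680
2: 380 -> 177
3: 794 -> 885
4: 536
5: 460
6: 195 -> 314 -> 769 -> 986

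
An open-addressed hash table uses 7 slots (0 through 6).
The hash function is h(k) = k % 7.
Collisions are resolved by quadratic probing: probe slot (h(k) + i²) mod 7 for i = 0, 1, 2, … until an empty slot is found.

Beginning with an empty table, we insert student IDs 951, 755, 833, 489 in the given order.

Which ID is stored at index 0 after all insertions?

Insert 951: h=6, slot 6 empty → index 6.
Insert 755: h=6, slot 6 occupied → index 0.
Insert 833: h=0, slot 0 occupied → index 1.
Insert 489: h=6, slots 6,0 occupied → index 3.
Table: [755, 833, ∅, 489, ∅, ∅, 951]

755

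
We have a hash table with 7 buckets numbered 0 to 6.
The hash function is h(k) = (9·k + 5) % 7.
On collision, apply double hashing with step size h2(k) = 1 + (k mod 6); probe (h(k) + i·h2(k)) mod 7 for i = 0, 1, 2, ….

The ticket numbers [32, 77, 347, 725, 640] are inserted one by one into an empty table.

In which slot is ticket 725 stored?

3

Insert 32: h=6, slot 6 empty => index 6.
Insert 77: h=5, slot 5 empty => index 5.
Insert 347: h=6, h2=6, slots 6,5 occupied => index 4.
Insert 725: h=6, h2=6, slots 6,5,4 occupied => index 3.
Insert 640: h=4, h2=5, slot 4 occupied => index 2.
Table: [., ., 640, 725, 347, 77, 32]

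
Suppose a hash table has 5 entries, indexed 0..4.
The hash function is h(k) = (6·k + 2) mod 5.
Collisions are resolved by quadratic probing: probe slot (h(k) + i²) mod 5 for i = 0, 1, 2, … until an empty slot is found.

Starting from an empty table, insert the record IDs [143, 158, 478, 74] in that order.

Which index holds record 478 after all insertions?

4

143: h=0 -> slot 0
158: h=0, probe 0,1 -> slot 1
478: h=0, probe 0,1,4 -> slot 4
74: h=1, probe 1,2 -> slot 2
Table: [143, 158, 74, -, 478]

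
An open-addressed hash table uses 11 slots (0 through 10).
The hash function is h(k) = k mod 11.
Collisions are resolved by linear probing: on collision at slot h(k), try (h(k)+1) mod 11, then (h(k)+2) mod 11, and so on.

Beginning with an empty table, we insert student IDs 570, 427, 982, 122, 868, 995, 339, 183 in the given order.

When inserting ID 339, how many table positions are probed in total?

Insert 570: h=9, slot 9 empty => index 9.
Insert 427: h=9, slot 9 occupied => index 10.
Insert 982: h=3, slot 3 empty => index 3.
Insert 122: h=1, slot 1 empty => index 1.
Insert 868: h=10, slot 10 occupied => index 0.
Insert 995: h=5, slot 5 empty => index 5.
Insert 339: h=9, slots 9,10,0,1 occupied => index 2.
Insert 183: h=7, slot 7 empty => index 7.
Table: [868, 122, 339, 982, ., 995, ., 183, ., 570, 427]

5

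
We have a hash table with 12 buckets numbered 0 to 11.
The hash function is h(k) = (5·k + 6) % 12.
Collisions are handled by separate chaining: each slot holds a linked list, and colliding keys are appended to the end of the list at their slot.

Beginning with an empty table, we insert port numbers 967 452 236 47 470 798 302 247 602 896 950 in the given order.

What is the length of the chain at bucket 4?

Insert 967: h=5, bucket 5 empty -> new chain.
Insert 452: h=10, bucket 10 empty -> new chain.
Insert 236: h=10, bucket 10 nonempty -> append to chain.
Insert 47: h=1, bucket 1 empty -> new chain.
Insert 470: h=4, bucket 4 empty -> new chain.
Insert 798: h=0, bucket 0 empty -> new chain.
Insert 302: h=4, bucket 4 nonempty -> append to chain.
Insert 247: h=5, bucket 5 nonempty -> append to chain.
Insert 602: h=4, bucket 4 nonempty -> append to chain.
Insert 896: h=10, bucket 10 nonempty -> append to chain.
Insert 950: h=4, bucket 4 nonempty -> append to chain.
Final buckets:
0: 798
1: 47
2: —
3: —
4: 470 -> 302 -> 602 -> 950
5: 967 -> 247
6: —
7: —
8: —
9: —
10: 452 -> 236 -> 896
11: —

4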